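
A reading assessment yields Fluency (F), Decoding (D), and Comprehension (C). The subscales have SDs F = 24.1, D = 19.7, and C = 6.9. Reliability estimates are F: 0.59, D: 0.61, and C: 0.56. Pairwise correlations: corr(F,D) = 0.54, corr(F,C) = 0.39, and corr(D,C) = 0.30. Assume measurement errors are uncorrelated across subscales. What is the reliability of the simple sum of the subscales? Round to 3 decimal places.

0.764

Var(F+D+C) = 24.1² + 19.7² + 6.9² + 2·[24.1·19.7·0.54 + 24.1·6.9·0.39 + 19.7·6.9·0.30] = 1016.51 + 724.016 = 1740.53.
Under uncorrelated errors the observed covariances equal the true-score covariances, so only the own-variance terms attenuate.
True-score variance = [24.1²·0.59 + 19.7²·0.61 + 6.9²·0.56] + 724.016 = 606.074 + 724.016 = 1330.09.
Reliability = 1330.09 / 1740.53 = 0.764.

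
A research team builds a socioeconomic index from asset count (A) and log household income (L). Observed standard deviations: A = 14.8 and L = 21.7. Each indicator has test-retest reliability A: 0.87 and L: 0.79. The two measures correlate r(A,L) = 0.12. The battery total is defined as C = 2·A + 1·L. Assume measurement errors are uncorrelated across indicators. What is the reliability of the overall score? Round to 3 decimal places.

Var(C) = 2²·14.8² + 21.7² + 2·[2·14.8·21.7·0.12] = 1347.05 + 154.157 = 1501.21.
Under uncorrelated errors the observed covariances equal the true-score covariances, so only the own-variance terms attenuate.
True-score variance = [2²·14.8²·0.87 + 21.7²·0.79] + 154.157 = 1134.26 + 154.157 = 1288.42.
Reliability = 1288.42 / 1501.21 = 0.858.

0.858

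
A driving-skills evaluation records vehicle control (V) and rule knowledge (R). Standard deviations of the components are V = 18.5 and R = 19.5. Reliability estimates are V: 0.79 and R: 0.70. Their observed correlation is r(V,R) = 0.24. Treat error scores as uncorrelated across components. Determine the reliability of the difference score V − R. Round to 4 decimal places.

0.6615

Var(V−R) = 18.5² + 19.5² − 2·18.5·19.5·0.24 = 722.5 − 173.16 = 549.34.
With uncorrelated errors the cross-covariances are all true-score covariance, so they carry over unchanged; only the diagonal terms shrink to ρᵢσᵢ².
True-score variance = [18.5²·0.79 + 19.5²·0.70] − 173.16 = 536.553 − 173.16 = 363.393.
Reliability = 363.393 / 549.34 = 0.6615.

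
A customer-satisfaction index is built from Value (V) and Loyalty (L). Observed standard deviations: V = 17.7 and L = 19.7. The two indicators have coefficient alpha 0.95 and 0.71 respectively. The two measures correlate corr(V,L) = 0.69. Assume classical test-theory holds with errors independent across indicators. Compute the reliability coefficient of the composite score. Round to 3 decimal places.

Var(V+L) = 17.7² + 19.7² + 2·[17.7·19.7·0.69] = 701.38 + 481.192 = 1182.57.
Because errors are independent across components, Cov(Tᵢ,Tⱼ) = Cov(Xᵢ,Xⱼ); the off-diagonal part of the true-score variance is the same as above.
True-score variance = [17.7²·0.95 + 19.7²·0.71] + 481.192 = 573.169 + 481.192 = 1054.36.
Reliability = 1054.36 / 1182.57 = 0.892.

0.892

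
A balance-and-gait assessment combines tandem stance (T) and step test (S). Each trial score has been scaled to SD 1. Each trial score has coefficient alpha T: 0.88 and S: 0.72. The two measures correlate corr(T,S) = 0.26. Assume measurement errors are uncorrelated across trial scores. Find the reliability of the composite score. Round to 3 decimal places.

Var(T+S) = 2 + 2·[0.26] = 2 + 0.52 = 2.52.
Under uncorrelated errors the observed covariances equal the true-score covariances, so only the own-variance terms attenuate.
True-score variance = [0.88 + 0.72] + 0.52 = 1.6 + 0.52 = 2.12.
Reliability = 2.12 / 2.52 = 0.841.

0.841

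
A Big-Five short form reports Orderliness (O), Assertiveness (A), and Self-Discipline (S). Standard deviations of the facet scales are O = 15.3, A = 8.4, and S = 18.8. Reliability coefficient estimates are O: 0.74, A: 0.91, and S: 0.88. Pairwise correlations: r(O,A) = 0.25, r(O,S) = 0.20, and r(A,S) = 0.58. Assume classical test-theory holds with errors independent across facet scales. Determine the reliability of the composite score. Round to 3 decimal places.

0.893

Var(O+A+S) = 15.3² + 8.4² + 18.8² + 2·[15.3·8.4·0.25 + 15.3·18.8·0.20 + 8.4·18.8·0.58] = 658.09 + 362.503 = 1020.59.
Under uncorrelated errors the observed covariances equal the true-score covariances, so only the own-variance terms attenuate.
True-score variance = [15.3²·0.74 + 8.4²·0.91 + 18.8²·0.88] + 362.503 = 548.463 + 362.503 = 910.967.
Reliability = 910.967 / 1020.59 = 0.893.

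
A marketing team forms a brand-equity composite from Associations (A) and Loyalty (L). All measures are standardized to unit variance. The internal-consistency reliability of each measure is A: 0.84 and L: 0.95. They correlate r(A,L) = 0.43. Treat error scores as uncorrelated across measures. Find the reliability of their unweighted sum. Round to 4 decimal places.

0.9266

Var(A+L) = 2 + 2·[0.43] = 2 + 0.86 = 2.86.
Under uncorrelated errors the observed covariances equal the true-score covariances, so only the own-variance terms attenuate.
True-score variance = [0.84 + 0.95] + 0.86 = 1.79 + 0.86 = 2.65.
Reliability = 2.65 / 2.86 = 0.9266.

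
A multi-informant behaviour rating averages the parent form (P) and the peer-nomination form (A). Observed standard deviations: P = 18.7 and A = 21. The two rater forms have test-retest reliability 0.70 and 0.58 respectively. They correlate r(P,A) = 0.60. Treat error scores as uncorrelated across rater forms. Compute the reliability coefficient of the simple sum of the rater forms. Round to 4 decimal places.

0.7701

Var(P+A) = 18.7² + 21² + 2·[18.7·21·0.60] = 790.69 + 471.24 = 1261.93.
Because errors are independent across components, Cov(Tᵢ,Tⱼ) = Cov(Xᵢ,Xⱼ); the off-diagonal part of the true-score variance is the same as above.
True-score variance = [18.7²·0.70 + 21²·0.58] + 471.24 = 500.563 + 471.24 = 971.803.
Reliability = 971.803 / 1261.93 = 0.7701.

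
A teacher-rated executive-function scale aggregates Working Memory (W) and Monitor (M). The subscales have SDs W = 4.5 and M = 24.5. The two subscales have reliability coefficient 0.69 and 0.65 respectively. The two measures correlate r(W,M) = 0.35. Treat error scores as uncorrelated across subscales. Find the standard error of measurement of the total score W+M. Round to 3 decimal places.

Var(total) = 620.5 + 77.175 = 697.675.
True-score variance = 404.135 + 77.175 = 481.31, so reliability = 0.6899.
Error variance = 697.675 − 481.31 = 216.365; SEM = √216.365 = 14.709.

14.709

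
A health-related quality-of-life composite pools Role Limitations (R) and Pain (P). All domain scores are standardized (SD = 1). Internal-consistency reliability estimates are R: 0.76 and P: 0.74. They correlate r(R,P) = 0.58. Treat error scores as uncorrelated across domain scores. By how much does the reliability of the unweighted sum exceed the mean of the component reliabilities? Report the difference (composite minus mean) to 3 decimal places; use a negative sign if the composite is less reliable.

0.092

Var(sum) = 2 + 1.16 = 3.16; true-score variance = 1.5 + 1.16 = 2.66; composite reliability = 0.8418.
Mean component reliability = 0.7500.
Difference = 0.8418 − 0.7500 = 0.092.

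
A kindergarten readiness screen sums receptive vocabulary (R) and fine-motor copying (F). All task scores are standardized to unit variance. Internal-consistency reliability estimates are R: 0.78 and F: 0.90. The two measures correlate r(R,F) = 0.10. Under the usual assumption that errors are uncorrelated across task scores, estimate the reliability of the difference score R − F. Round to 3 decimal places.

0.822

Var(R−F) = 1 + 1 − 2·0.10 = 2 − 0.2 = 1.8.
Under uncorrelated errors the observed covariances equal the true-score covariances, so only the own-variance terms attenuate.
True-score variance = [0.78 + 0.90] − 0.2 = 1.68 − 0.2 = 1.48.
Reliability = 1.48 / 1.8 = 0.822.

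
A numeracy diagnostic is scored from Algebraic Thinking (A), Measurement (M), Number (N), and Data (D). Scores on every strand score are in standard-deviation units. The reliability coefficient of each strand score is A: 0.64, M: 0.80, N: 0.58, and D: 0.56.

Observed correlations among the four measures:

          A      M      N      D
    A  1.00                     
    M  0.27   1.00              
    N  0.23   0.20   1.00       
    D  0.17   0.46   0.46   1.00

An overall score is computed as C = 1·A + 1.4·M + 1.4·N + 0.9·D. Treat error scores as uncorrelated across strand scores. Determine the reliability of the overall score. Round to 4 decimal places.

Var(C) = 1 + 1.4² + 1.4² + 0.9² + 2·[1.4·0.27 + 1.4·0.23 + 0.9·0.17 + 1.96·0.20 + 1.26·0.46 + 1.26·0.46] = 5.73 + 4.8084 = 10.5384.
With uncorrelated errors the cross-covariances are all true-score covariance, so they carry over unchanged; only the diagonal terms shrink to ρᵢσᵢ².
True-score variance = [0.64 + 1.4²·0.80 + 1.4²·0.58 + 0.9²·0.56] + 4.8084 = 3.7984 + 4.8084 = 8.6068.
Reliability = 8.6068 / 10.5384 = 0.8167.

0.8167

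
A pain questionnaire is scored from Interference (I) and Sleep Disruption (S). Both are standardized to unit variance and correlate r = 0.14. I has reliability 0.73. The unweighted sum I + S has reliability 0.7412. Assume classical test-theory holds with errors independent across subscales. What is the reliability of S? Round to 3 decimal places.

Var(I+S) = 2 + 2·0.14 = 2.280.
True-score variance = ρ_I + ρ_S + 2·0.14, so 0.7412 = (0.73 + ρ_S + 0.28) / 2.280.
ρ_S = 0.7412·2.280 − 0.73 − 0.28 = 0.680.

0.680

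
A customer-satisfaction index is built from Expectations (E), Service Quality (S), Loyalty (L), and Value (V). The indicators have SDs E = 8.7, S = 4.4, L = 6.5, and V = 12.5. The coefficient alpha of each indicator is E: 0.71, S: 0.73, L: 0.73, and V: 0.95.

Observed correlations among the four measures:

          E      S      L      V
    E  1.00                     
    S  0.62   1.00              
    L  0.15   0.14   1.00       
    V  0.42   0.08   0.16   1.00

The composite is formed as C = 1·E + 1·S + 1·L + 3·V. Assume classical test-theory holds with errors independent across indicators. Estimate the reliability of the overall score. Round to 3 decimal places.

Var(C) = 8.7² + 4.4² + 6.5² + 3²·12.5² + 2·[8.7·4.4·0.62 + 8.7·6.5·0.15 + 3·8.7·12.5·0.42 + 4.4·6.5·0.14 + 3·4.4·12.5·0.08 + 3·6.5·12.5·0.16] = 1543.55 + 450.89 = 1994.44.
Under uncorrelated errors the observed covariances equal the true-score covariances, so only the own-variance terms attenuate.
True-score variance = [8.7²·0.71 + 4.4²·0.73 + 6.5²·0.73 + 3²·12.5²·0.95] + 450.89 = 1434.65 + 450.89 = 1885.54.
Reliability = 1885.54 / 1994.44 = 0.945.

0.945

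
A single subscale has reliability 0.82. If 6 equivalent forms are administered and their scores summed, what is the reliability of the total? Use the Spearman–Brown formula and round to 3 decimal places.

ρ_k = kρ / (1 + (k−1)ρ) = 6·0.82 / (1 + 5·0.82) = 4.920 / 5.100 = 0.965.

0.965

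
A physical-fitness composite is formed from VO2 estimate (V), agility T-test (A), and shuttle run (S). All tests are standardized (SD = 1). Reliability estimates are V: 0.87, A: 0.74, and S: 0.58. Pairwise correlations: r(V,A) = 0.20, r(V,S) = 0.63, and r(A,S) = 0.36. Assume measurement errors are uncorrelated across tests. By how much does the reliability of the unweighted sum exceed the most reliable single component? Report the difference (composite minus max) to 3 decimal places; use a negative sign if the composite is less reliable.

Var(sum) = 3 + 2.38 = 5.38; true-score variance = 2.19 + 2.38 = 4.57; composite reliability = 0.8494.
Max component reliability = 0.8700.
Difference = 0.8494 − 0.8700 = -0.021.

-0.021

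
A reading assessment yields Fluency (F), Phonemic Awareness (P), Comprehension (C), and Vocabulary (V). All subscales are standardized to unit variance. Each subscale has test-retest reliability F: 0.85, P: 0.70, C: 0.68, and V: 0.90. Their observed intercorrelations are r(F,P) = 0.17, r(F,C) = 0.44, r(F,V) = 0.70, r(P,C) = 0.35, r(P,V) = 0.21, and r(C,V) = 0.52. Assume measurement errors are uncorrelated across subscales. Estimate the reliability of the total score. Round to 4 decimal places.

0.9009

Var(F+P+C+V) = 4 + 2·[0.17 + 0.44 + 0.70 + 0.35 + 0.21 + 0.52] = 4 + 4.78 = 8.78.
Under uncorrelated errors the observed covariances equal the true-score covariances, so only the own-variance terms attenuate.
True-score variance = [0.85 + 0.70 + 0.68 + 0.90] + 4.78 = 3.13 + 4.78 = 7.91.
Reliability = 7.91 / 8.78 = 0.9009.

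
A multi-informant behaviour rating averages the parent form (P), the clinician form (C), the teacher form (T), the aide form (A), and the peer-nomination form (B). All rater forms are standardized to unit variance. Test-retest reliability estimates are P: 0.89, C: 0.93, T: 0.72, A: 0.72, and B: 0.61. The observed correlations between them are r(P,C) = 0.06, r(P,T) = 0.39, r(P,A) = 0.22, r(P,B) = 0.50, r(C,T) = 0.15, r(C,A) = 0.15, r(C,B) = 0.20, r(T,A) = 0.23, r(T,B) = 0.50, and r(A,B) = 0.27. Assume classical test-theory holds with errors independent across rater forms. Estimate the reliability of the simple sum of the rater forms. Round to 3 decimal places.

0.891

Var(P+C+T+A+B) = 5 + 2·[0.06 + 0.39 + 0.22 + 0.50 + 0.15 + 0.15 + 0.20 + 0.23 + 0.50 + 0.27] = 5 + 5.34 = 10.34.
With uncorrelated errors the cross-covariances are all true-score covariance, so they carry over unchanged; only the diagonal terms shrink to ρᵢσᵢ².
True-score variance = [0.89 + 0.93 + 0.72 + 0.72 + 0.61] + 5.34 = 3.87 + 5.34 = 9.21.
Reliability = 9.21 / 10.34 = 0.891.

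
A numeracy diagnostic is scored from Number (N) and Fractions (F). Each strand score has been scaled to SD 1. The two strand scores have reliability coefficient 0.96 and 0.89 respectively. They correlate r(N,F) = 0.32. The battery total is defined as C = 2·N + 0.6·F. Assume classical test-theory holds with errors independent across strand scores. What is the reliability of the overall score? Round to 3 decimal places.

Var(C) = 2² + 0.6² + 2·[1.2·0.32] = 4.36 + 0.768 = 5.128.
Because errors are independent across components, Cov(Tᵢ,Tⱼ) = Cov(Xᵢ,Xⱼ); the off-diagonal part of the true-score variance is the same as above.
True-score variance = [2²·0.96 + 0.6²·0.89] + 0.768 = 4.1604 + 0.768 = 4.9284.
Reliability = 4.9284 / 5.128 = 0.961.

0.961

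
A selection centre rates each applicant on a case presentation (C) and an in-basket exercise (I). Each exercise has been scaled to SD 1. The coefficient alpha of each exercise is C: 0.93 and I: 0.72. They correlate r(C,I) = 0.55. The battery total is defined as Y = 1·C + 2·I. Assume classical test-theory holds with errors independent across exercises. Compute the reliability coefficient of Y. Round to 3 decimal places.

0.835

Var(Y) = 1 + 2² + 2·[2·0.55] = 5 + 2.2 = 7.2.
With uncorrelated errors the cross-covariances are all true-score covariance, so they carry over unchanged; only the diagonal terms shrink to ρᵢσᵢ².
True-score variance = [0.93 + 2²·0.72] + 2.2 = 3.81 + 2.2 = 6.01.
Reliability = 6.01 / 7.2 = 0.835.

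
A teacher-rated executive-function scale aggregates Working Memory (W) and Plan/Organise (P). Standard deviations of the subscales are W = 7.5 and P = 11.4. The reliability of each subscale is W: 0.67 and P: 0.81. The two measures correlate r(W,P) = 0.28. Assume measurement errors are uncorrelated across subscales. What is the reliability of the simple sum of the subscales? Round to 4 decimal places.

Var(W+P) = 7.5² + 11.4² + 2·[7.5·11.4·0.28] = 186.21 + 47.88 = 234.09.
Under uncorrelated errors the observed covariances equal the true-score covariances, so only the own-variance terms attenuate.
True-score variance = [7.5²·0.67 + 11.4²·0.81] + 47.88 = 142.955 + 47.88 = 190.835.
Reliability = 190.835 / 234.09 = 0.8152.

0.8152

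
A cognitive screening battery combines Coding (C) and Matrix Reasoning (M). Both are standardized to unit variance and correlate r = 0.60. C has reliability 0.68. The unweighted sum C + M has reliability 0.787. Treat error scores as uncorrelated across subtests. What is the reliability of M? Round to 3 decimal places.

Var(C+M) = 2 + 2·0.60 = 3.200.
True-score variance = ρ_C + ρ_M + 2·0.60, so 0.787 = (0.68 + ρ_M + 1.20) / 3.200.
ρ_M = 0.787·3.200 − 0.68 − 1.20 = 0.638.

0.638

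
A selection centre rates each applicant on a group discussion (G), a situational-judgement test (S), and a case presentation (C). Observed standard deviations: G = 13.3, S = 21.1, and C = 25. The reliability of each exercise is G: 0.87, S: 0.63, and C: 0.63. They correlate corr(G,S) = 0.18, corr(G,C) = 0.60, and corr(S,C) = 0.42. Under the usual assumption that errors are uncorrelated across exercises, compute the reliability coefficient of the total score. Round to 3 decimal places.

0.809

Var(G+S+C) = 13.3² + 21.1² + 25² + 2·[13.3·21.1·0.18 + 13.3·25·0.60 + 21.1·25·0.42] = 1247.1 + 943.127 = 2190.23.
With uncorrelated errors the cross-covariances are all true-score covariance, so they carry over unchanged; only the diagonal terms shrink to ρᵢσᵢ².
True-score variance = [13.3²·0.87 + 21.1²·0.63 + 25²·0.63] + 943.127 = 828.127 + 943.127 = 1771.25.
Reliability = 1771.25 / 2190.23 = 0.809.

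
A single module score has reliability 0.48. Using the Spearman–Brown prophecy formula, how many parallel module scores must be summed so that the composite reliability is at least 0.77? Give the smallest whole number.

k ≥ ρ*(1−ρ₁)/(ρ₁(1−ρ*)) = 0.77·0.52 / (0.48·0.23) = 3.627.
Smallest integer k = 4.

4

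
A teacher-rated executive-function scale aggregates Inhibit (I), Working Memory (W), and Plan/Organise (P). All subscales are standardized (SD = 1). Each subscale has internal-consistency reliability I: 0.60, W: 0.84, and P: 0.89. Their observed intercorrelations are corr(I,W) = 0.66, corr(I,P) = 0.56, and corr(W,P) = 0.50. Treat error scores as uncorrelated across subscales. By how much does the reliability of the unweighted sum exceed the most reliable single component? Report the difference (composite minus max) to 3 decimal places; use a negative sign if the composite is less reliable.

0.006

Var(sum) = 3 + 3.44 = 6.44; true-score variance = 2.33 + 3.44 = 5.77; composite reliability = 0.8960.
Max component reliability = 0.8900.
Difference = 0.8960 − 0.8900 = 0.006.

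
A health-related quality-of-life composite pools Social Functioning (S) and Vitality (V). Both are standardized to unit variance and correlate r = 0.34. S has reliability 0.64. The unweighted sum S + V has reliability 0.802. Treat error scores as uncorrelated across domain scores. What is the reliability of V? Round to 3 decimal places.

0.829

Var(S+V) = 2 + 2·0.34 = 2.680.
True-score variance = ρ_S + ρ_V + 2·0.34, so 0.802 = (0.64 + ρ_V + 0.68) / 2.680.
ρ_V = 0.802·2.680 − 0.64 − 0.68 = 0.829.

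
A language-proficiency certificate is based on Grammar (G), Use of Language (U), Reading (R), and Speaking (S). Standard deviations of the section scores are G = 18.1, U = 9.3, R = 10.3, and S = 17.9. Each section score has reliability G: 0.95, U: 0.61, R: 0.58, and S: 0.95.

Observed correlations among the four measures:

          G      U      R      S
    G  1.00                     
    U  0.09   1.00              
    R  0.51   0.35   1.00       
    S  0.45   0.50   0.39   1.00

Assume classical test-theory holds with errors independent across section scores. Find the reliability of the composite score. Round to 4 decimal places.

0.9360

Var(G+U+R+S) = 18.1² + 9.3² + 10.3² + 17.9² + 2·[18.1·9.3·0.09 + 18.1·10.3·0.51 + 18.1·17.9·0.45 + 9.3·10.3·0.35 + 9.3·17.9·0.50 + 10.3·17.9·0.39] = 840.6 + 889.381 = 1729.98.
With uncorrelated errors the cross-covariances are all true-score covariance, so they carry over unchanged; only the diagonal terms shrink to ρᵢσᵢ².
True-score variance = [18.1²·0.95 + 9.3²·0.61 + 10.3²·0.58 + 17.9²·0.95] + 889.381 = 729.91 + 889.381 = 1619.29.
Reliability = 1619.29 / 1729.98 = 0.9360.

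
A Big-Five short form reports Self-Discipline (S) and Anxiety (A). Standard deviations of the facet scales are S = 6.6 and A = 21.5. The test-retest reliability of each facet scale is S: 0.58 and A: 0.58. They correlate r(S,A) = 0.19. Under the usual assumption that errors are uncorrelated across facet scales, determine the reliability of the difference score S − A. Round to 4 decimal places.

Var(S−A) = 6.6² + 21.5² − 2·6.6·21.5·0.19 = 505.81 − 53.922 = 451.888.
With uncorrelated errors the cross-covariances are all true-score covariance, so they carry over unchanged; only the diagonal terms shrink to ρᵢσᵢ².
True-score variance = [6.6²·0.58 + 21.5²·0.58] − 53.922 = 293.37 − 53.922 = 239.448.
Reliability = 239.448 / 451.888 = 0.5299.

0.5299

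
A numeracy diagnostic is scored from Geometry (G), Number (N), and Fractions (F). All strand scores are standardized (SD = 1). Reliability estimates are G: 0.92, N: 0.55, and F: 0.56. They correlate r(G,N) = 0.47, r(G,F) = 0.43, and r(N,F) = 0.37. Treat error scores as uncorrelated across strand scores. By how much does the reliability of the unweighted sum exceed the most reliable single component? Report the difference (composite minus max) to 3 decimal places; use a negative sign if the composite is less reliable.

Var(sum) = 3 + 2.54 = 5.54; true-score variance = 2.03 + 2.54 = 4.57; composite reliability = 0.8249.
Max component reliability = 0.9200.
Difference = 0.8249 − 0.9200 = -0.095.

-0.095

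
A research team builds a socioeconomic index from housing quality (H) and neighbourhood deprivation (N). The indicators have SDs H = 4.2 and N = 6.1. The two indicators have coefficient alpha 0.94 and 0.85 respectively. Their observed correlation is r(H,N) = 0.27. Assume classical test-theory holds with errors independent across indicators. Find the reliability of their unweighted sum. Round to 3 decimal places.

Var(H+N) = 4.2² + 6.1² + 2·[4.2·6.1·0.27] = 54.85 + 13.8348 = 68.6848.
With uncorrelated errors the cross-covariances are all true-score covariance, so they carry over unchanged; only the diagonal terms shrink to ρᵢσᵢ².
True-score variance = [4.2²·0.94 + 6.1²·0.85] + 13.8348 = 48.2101 + 13.8348 = 62.0449.
Reliability = 62.0449 / 68.6848 = 0.903.

0.903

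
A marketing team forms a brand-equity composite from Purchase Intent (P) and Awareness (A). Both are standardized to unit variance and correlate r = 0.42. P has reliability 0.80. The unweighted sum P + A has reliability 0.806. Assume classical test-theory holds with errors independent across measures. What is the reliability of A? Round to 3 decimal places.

0.649

Var(P+A) = 2 + 2·0.42 = 2.840.
True-score variance = ρ_P + ρ_A + 2·0.42, so 0.806 = (0.80 + ρ_A + 0.84) / 2.840.
ρ_A = 0.806·2.840 − 0.80 − 0.84 = 0.649.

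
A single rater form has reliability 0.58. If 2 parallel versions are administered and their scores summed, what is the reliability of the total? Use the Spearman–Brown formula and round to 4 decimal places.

ρ_k = kρ / (1 + (k−1)ρ) = 2·0.58 / (1 + 1·0.58) = 1.160 / 1.580 = 0.7342.

0.7342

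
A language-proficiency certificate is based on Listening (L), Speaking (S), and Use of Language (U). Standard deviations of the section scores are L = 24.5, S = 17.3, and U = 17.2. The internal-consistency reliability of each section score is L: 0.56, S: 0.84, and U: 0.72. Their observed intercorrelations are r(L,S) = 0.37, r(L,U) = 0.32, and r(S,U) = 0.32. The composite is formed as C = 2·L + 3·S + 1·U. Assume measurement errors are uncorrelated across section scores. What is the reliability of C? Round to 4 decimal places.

Var(C) = 2²·24.5² + 3²·17.3² + 17.2² + 2·[6·24.5·17.3·0.37 + 2·24.5·17.2·0.32 + 3·17.3·17.2·0.32] = 5390.45 + 2992.6 = 8383.05.
With uncorrelated errors the cross-covariances are all true-score covariance, so they carry over unchanged; only the diagonal terms shrink to ρᵢσᵢ².
True-score variance = [2²·24.5²·0.56 + 3²·17.3²·0.84 + 17.2²·0.72] + 2992.6 = 3820.2 + 2992.6 = 6812.8.
Reliability = 6812.8 / 8383.05 = 0.8127.

0.8127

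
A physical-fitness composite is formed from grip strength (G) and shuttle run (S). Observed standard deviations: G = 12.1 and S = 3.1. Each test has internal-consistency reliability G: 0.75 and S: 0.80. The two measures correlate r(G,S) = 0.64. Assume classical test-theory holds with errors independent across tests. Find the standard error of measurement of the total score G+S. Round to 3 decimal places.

Var(total) = 156.02 + 48.0128 = 204.033.
True-score variance = 117.496 + 48.0128 = 165.508, so reliability = 0.8112.
Error variance = 204.033 − 165.508 = 38.5245; SEM = √38.5245 = 6.207.

6.207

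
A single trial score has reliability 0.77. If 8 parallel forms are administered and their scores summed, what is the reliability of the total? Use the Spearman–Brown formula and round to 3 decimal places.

ρ_k = kρ / (1 + (k−1)ρ) = 8·0.77 / (1 + 7·0.77) = 6.160 / 6.390 = 0.964.

0.964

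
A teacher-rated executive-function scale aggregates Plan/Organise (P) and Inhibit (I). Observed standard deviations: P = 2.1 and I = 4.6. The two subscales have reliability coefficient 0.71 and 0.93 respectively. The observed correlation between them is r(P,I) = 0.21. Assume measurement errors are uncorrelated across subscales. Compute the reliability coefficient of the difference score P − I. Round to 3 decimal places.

0.872

Var(P−I) = 2.1² + 4.6² − 2·2.1·4.6·0.21 = 25.57 − 4.0572 = 21.5128.
Under uncorrelated errors the observed covariances equal the true-score covariances, so only the own-variance terms attenuate.
True-score variance = [2.1²·0.71 + 4.6²·0.93] − 4.0572 = 22.8099 − 4.0572 = 18.7527.
Reliability = 18.7527 / 21.5128 = 0.872.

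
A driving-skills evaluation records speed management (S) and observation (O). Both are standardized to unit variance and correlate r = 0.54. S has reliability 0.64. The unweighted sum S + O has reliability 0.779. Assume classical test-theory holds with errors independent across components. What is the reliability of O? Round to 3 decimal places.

Var(S+O) = 2 + 2·0.54 = 3.080.
True-score variance = ρ_S + ρ_O + 2·0.54, so 0.779 = (0.64 + ρ_O + 1.08) / 3.080.
ρ_O = 0.779·3.080 − 0.64 − 1.08 = 0.679.

0.679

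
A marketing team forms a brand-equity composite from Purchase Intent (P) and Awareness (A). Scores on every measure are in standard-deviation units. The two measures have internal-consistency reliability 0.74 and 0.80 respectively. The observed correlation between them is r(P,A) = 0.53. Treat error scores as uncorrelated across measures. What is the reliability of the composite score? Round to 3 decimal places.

Var(P+A) = 2 + 2·[0.53] = 2 + 1.06 = 3.06.
Because errors are independent across components, Cov(Tᵢ,Tⱼ) = Cov(Xᵢ,Xⱼ); the off-diagonal part of the true-score variance is the same as above.
True-score variance = [0.74 + 0.80] + 1.06 = 1.54 + 1.06 = 2.6.
Reliability = 2.6 / 3.06 = 0.850.

0.850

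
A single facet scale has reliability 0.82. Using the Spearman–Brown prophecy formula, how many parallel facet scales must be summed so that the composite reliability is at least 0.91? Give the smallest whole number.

k ≥ ρ*(1−ρ₁)/(ρ₁(1−ρ*)) = 0.91·0.18 / (0.82·0.09) = 2.220.
Smallest integer k = 3.

3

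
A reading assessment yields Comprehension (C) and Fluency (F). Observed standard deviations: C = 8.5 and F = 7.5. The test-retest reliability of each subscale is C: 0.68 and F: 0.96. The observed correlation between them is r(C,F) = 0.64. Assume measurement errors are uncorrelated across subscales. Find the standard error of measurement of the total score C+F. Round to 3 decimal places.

5.037

Var(total) = 128.5 + 81.6 = 210.1.
True-score variance = 103.13 + 81.6 = 184.73, so reliability = 0.8792.
Error variance = 210.1 − 184.73 = 25.37; SEM = √25.37 = 5.037.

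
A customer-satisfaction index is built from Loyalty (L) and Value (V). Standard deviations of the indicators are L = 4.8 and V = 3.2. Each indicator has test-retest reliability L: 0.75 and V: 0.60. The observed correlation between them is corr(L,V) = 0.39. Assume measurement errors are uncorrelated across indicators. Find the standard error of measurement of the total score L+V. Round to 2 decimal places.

3.14

Var(total) = 33.28 + 11.9808 = 45.2608.
True-score variance = 23.424 + 11.9808 = 35.4048, so reliability = 0.7822.
Error variance = 45.2608 − 35.4048 = 9.856; SEM = √9.856 = 3.14.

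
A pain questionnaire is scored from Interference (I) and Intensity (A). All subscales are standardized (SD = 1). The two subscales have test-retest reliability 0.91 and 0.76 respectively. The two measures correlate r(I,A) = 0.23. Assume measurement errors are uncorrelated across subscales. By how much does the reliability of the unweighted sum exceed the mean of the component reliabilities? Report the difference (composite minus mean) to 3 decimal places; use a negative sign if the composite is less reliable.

Var(sum) = 2 + 0.46 = 2.46; true-score variance = 1.67 + 0.46 = 2.13; composite reliability = 0.8659.
Mean component reliability = 0.8350.
Difference = 0.8659 − 0.8350 = 0.031.

0.031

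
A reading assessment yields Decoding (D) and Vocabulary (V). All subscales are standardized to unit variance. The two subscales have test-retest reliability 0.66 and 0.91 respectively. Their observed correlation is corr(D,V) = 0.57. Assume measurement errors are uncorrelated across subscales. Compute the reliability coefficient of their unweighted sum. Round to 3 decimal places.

0.863

Var(D+V) = 2 + 2·[0.57] = 2 + 1.14 = 3.14.
Because errors are independent across components, Cov(Tᵢ,Tⱼ) = Cov(Xᵢ,Xⱼ); the off-diagonal part of the true-score variance is the same as above.
True-score variance = [0.66 + 0.91] + 1.14 = 1.57 + 1.14 = 2.71.
Reliability = 2.71 / 3.14 = 0.863.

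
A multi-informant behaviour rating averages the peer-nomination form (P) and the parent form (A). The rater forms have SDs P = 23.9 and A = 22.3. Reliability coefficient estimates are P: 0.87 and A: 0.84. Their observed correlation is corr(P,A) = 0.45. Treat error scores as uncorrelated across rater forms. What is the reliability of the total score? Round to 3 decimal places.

0.901

Var(P+A) = 23.9² + 22.3² + 2·[23.9·22.3·0.45] = 1068.5 + 479.673 = 1548.17.
Under uncorrelated errors the observed covariances equal the true-score covariances, so only the own-variance terms attenuate.
True-score variance = [23.9²·0.87 + 22.3²·0.84] + 479.673 = 914.676 + 479.673 = 1394.35.
Reliability = 1394.35 / 1548.17 = 0.901.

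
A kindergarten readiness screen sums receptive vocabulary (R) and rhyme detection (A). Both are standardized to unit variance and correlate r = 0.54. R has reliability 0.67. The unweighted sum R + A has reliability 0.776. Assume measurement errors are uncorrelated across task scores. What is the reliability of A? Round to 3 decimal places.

0.640

Var(R+A) = 2 + 2·0.54 = 3.080.
True-score variance = ρ_R + ρ_A + 2·0.54, so 0.776 = (0.67 + ρ_A + 1.08) / 3.080.
ρ_A = 0.776·3.080 − 0.67 − 1.08 = 0.640.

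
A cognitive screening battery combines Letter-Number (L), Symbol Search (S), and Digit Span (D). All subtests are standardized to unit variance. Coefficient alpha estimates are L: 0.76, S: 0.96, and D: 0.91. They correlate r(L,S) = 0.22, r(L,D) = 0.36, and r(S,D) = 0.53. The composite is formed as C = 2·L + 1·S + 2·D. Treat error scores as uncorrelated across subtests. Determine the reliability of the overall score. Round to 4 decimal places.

0.9086

Var(C) = 2² + 1 + 2² + 2·[2·0.22 + 4·0.36 + 2·0.53] = 9 + 5.88 = 14.88.
With uncorrelated errors the cross-covariances are all true-score covariance, so they carry over unchanged; only the diagonal terms shrink to ρᵢσᵢ².
True-score variance = [2²·0.76 + 0.96 + 2²·0.91] + 5.88 = 7.64 + 5.88 = 13.52.
Reliability = 13.52 / 14.88 = 0.9086.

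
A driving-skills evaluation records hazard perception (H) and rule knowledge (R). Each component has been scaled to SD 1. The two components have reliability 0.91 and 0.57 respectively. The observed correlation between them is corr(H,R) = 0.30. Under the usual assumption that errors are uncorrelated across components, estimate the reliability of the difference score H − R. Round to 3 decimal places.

Var(H−R) = 1 + 1 − 2·0.30 = 2 − 0.6 = 1.4.
Under uncorrelated errors the observed covariances equal the true-score covariances, so only the own-variance terms attenuate.
True-score variance = [0.91 + 0.57] − 0.6 = 1.48 − 0.6 = 0.88.
Reliability = 0.88 / 1.4 = 0.629.

0.629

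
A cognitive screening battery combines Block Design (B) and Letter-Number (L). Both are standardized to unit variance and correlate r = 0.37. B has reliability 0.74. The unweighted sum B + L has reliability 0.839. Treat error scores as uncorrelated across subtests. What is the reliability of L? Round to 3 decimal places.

0.819

Var(B+L) = 2 + 2·0.37 = 2.740.
True-score variance = ρ_B + ρ_L + 2·0.37, so 0.839 = (0.74 + ρ_L + 0.74) / 2.740.
ρ_L = 0.839·2.740 − 0.74 − 0.74 = 0.819.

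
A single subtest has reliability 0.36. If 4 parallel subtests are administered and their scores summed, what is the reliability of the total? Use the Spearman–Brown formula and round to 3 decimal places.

ρ_k = kρ / (1 + (k−1)ρ) = 4·0.36 / (1 + 3·0.36) = 1.440 / 2.080 = 0.692.

0.692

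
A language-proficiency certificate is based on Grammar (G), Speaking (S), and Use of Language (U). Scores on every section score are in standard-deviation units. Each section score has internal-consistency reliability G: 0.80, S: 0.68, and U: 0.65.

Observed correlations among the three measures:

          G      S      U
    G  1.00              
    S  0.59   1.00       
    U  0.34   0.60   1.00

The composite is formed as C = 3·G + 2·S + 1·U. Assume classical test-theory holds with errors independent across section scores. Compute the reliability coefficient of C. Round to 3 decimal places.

Var(C) = 3² + 2² + 1 + 2·[6·0.59 + 3·0.34 + 2·0.60] = 14 + 11.52 = 25.52.
With uncorrelated errors the cross-covariances are all true-score covariance, so they carry over unchanged; only the diagonal terms shrink to ρᵢσᵢ².
True-score variance = [3²·0.80 + 2²·0.68 + 0.65] + 11.52 = 10.57 + 11.52 = 22.09.
Reliability = 22.09 / 25.52 = 0.866.

0.866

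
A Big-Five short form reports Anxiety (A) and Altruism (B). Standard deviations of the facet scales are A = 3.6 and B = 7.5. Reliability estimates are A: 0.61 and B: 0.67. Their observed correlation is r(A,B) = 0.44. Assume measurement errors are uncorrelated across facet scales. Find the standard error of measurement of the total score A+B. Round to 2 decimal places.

Var(total) = 69.21 + 23.76 = 92.97.
True-score variance = 45.5931 + 23.76 = 69.3531, so reliability = 0.7460.
Error variance = 92.97 − 69.3531 = 23.6169; SEM = √23.6169 = 4.86.

4.86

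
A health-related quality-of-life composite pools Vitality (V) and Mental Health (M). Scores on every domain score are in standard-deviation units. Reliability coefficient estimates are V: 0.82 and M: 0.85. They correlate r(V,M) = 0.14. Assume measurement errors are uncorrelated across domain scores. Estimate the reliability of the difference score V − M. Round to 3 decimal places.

Var(V−M) = 1 + 1 − 2·0.14 = 2 − 0.28 = 1.72.
Because errors are independent across components, Cov(Tᵢ,Tⱼ) = Cov(Xᵢ,Xⱼ); the off-diagonal part of the true-score variance is the same as above.
True-score variance = [0.82 + 0.85] − 0.28 = 1.67 − 0.28 = 1.39.
Reliability = 1.39 / 1.72 = 0.808.

0.808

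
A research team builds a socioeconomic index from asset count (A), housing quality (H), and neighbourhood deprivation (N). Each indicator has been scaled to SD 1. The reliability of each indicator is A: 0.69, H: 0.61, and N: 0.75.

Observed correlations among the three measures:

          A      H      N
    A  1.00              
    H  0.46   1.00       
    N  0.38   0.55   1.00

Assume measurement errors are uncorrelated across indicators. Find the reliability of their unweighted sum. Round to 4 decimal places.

Var(A+H+N) = 3 + 2·[0.46 + 0.38 + 0.55] = 3 + 2.78 = 5.78.
Because errors are independent across components, Cov(Tᵢ,Tⱼ) = Cov(Xᵢ,Xⱼ); the off-diagonal part of the true-score variance is the same as above.
True-score variance = [0.69 + 0.61 + 0.75] + 2.78 = 2.05 + 2.78 = 4.83.
Reliability = 4.83 / 5.78 = 0.8356.

0.8356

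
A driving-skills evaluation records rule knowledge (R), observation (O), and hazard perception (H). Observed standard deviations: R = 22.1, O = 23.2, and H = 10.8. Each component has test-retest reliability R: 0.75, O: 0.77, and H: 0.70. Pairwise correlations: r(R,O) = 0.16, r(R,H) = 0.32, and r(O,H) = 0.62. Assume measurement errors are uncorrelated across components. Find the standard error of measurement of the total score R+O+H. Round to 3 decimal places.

Var(total) = 1143.29 + 627.52 = 1770.81.
True-score variance = 862.4 + 627.52 = 1489.92, so reliability = 0.8414.
Error variance = 1770.81 − 1489.92 = 280.89; SEM = √280.89 = 16.760.

16.760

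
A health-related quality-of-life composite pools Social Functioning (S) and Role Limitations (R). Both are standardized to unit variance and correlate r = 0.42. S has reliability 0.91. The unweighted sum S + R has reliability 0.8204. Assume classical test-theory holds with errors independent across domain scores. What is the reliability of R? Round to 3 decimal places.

Var(S+R) = 2 + 2·0.42 = 2.840.
True-score variance = ρ_S + ρ_R + 2·0.42, so 0.8204 = (0.91 + ρ_R + 0.84) / 2.840.
ρ_R = 0.8204·2.840 − 0.91 − 0.84 = 0.580.

0.580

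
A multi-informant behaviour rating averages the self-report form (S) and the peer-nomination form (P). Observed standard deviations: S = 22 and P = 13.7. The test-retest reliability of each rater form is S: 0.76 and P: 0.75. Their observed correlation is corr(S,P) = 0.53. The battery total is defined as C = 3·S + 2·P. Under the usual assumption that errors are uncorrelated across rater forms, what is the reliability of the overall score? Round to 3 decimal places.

0.824

Var(C) = 3²·22² + 2²·13.7² + 2·[6·22·13.7·0.53] = 5106.76 + 1916.9 = 7023.66.
With uncorrelated errors the cross-covariances are all true-score covariance, so they carry over unchanged; only the diagonal terms shrink to ρᵢσᵢ².
True-score variance = [3²·22²·0.76 + 2²·13.7²·0.75] + 1916.9 = 3873.63 + 1916.9 = 5790.53.
Reliability = 5790.53 / 7023.66 = 0.824.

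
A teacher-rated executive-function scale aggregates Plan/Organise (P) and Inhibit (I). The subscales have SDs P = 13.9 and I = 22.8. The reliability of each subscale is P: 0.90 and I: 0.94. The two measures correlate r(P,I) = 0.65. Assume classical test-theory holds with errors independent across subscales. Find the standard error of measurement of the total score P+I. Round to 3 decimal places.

Var(total) = 713.05 + 411.996 = 1125.05.
True-score variance = 662.539 + 411.996 = 1074.53, so reliability = 0.9551.
Error variance = 1125.05 − 1074.53 = 50.5114; SEM = √50.5114 = 7.107.

7.107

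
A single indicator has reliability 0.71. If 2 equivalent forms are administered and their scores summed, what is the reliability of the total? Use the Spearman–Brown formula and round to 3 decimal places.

0.830

ρ_k = kρ / (1 + (k−1)ρ) = 2·0.71 / (1 + 1·0.71) = 1.420 / 1.710 = 0.830.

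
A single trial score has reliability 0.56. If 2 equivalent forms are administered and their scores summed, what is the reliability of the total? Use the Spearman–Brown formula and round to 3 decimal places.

0.718

ρ_k = kρ / (1 + (k−1)ρ) = 2·0.56 / (1 + 1·0.56) = 1.120 / 1.560 = 0.718.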